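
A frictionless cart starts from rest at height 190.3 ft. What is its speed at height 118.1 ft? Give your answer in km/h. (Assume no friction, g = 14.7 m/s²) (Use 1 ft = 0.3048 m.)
Convert to SI: h₁−h₂ = 22.0066 m
mgh₁ = mgh₂ + ½mv² ⇒ v = √(2g(h₁−h₂)) = √(2·14.7·22.0066) = 25.4361 m/s = 91.57 km/h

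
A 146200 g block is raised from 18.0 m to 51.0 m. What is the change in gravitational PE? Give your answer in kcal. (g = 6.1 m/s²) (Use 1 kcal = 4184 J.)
Convert to SI: m = 146.2 kg, Δh = 33.0 m
ΔPE = mgΔh = (146.2)(6.1)(33.0) = 29430.1 J = 7.034 kcal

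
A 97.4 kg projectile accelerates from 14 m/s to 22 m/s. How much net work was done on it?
W = ΔKE = ½m(v₂² − v₁²) = ½(97.4)(22² − 14²) = 14025.6 J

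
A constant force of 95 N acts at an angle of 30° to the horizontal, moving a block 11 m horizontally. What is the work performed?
W = F·d·cosθ = (95)(11)cos(30°) = 905.0 J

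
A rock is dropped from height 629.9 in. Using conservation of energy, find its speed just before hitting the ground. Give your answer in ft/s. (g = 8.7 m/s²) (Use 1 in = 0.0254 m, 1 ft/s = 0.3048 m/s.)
Convert to SI: h = 15.9995 m
mgh = ½mv² ⇒ v = √(2gh) = √(2·8.7·15.9995) = 16.685 m/s = 54.74 ft/s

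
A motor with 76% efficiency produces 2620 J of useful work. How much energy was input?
W_in = W_out/η = 2620/0.76 = 3447 J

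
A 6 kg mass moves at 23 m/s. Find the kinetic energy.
KE = ½mv² = ½(6)(23)² = 1587.0 J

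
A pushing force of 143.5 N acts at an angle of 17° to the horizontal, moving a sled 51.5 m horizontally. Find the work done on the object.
W = F·d·cosθ = (143.5)(51.5)cos(17°) = 7067 J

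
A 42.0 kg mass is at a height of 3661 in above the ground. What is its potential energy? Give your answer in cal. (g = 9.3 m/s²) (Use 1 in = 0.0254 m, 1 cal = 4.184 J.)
Convert to SI: m = 42.0 kg, h = 92.9894 m
PE = mgh = (42.0)(9.3)(92.9894) = 36321.7 J = 8681 cal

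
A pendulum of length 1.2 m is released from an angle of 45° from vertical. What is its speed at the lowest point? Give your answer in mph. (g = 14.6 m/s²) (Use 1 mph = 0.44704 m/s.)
h = L(1 − cosθ) = 1.2(1 − cos45°) = 0.351472 m
v = √(2gh) = √(2·14.6·0.351472) = 3.20359 m/s = 7.166 mph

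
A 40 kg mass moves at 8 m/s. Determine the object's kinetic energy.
KE = ½mv² = ½(40)(8)² = 1280.0 J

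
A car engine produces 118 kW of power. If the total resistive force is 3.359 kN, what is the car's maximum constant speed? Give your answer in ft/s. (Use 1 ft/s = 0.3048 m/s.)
Convert to SI: F = 3359.0 N
P = Fv ⇒ v = P/F = 118000 W/3359.0 N = 35.1295 m/s = 115.3 ft/s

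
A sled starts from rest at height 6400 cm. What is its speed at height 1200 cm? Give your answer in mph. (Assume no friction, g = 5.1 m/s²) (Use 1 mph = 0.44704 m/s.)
Convert to SI: h₁−h₂ = 52.0 m
mgh₁ = mgh₂ + ½mv² ⇒ v = √(2g(h₁−h₂)) = √(2·5.1·52.0) = 23.0304 m/s = 51.52 mph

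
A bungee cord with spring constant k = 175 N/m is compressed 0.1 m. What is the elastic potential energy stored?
PE = ½kx² = ½(175)(0.1)² = 0.875 J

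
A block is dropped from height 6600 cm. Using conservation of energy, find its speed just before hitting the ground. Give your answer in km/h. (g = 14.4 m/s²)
Convert to SI: h = 66.0 m
mgh = ½mv² ⇒ v = √(2gh) = √(2·14.4·66.0) = 43.5982 m/s = 157.0 km/h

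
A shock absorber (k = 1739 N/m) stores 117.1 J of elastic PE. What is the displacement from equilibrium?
x = √(2·PE/k) = √(2·117.1/1739) = 0.367 m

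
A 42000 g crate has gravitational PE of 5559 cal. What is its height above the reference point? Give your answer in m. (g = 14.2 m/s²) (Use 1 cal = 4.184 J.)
Convert to SI: m = 42.0 kg, PE = 23258.9 J
h = PE/(mg) = 23258.9/(42.0·14.2) = 39.0 m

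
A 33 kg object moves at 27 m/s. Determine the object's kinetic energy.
KE = ½mv² = ½(33)(27)² = 12028.5 J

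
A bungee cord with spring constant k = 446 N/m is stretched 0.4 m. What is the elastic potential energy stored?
PE = ½kx² = ½(446)(0.4)² = 35.68 J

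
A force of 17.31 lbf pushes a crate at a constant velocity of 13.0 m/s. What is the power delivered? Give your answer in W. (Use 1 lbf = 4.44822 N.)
Convert to SI: F = 76.9987 N, v = 13.0 m/s
P = Fv = (76.9987)(13.0) = 1001 W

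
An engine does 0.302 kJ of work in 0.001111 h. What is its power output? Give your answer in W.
Convert to SI: W = 302.0 J, t = 3.9996 s
P = W/t = 302.0/3.9996 = 75.51 W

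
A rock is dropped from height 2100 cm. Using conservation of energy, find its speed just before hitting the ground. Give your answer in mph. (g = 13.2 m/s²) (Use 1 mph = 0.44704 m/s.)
Convert to SI: h = 21.0 m
mgh = ½mv² ⇒ v = √(2gh) = √(2·13.2·21.0) = 23.5457 m/s = 52.67 mph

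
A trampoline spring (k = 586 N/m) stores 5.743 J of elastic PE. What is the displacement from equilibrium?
x = √(2·PE/k) = √(2·5.743/586) = 0.14 m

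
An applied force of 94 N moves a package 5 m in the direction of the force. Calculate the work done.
W = F·d = (94)(5) = 470.0 J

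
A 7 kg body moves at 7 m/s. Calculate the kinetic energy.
KE = ½mv² = ½(7)(7)² = 171.5 J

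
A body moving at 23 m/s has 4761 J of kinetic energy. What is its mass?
m = 2·KE/v² = 2·4761/(23)² = 18.0 kg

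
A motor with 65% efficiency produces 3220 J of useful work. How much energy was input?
W_in = W_out/η = 3220/0.65 = 4954 J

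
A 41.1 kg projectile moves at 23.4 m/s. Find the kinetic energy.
KE = ½mv² = ½(41.1)(23.4)² = 11250 J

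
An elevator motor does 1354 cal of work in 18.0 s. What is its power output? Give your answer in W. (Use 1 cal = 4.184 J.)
Convert to SI: W = 5665.14 J, t = 18.0 s
P = W/t = 5665.14/18.0 = 314.7 W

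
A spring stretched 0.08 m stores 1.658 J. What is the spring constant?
k = 2·PE/x² = 2·1.658/(0.08)² = 518.1 N/m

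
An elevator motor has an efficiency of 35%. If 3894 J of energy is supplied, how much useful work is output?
W_out = η·W_in = 0.35·3894 = 1362.9 J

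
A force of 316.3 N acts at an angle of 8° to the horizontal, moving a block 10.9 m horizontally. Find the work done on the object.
W = F·d·cosθ = (316.3)(10.9)cos(8°) = 3414 J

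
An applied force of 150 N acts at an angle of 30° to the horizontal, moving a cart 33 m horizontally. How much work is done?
W = F·d·cosθ = (150)(33)cos(30°) = 4287 J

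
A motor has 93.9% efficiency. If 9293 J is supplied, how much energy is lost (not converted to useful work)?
W_lost = W_in(1 − η) = 9293·(1 − 0.939) = 566.9 J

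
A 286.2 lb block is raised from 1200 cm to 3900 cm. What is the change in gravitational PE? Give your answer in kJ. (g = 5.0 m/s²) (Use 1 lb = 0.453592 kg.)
Convert to SI: m = 129.818 kg, Δh = 27.0 m
ΔPE = mgΔh = (129.818)(5.0)(27.0) = 17525.4 J = 17.53 kJ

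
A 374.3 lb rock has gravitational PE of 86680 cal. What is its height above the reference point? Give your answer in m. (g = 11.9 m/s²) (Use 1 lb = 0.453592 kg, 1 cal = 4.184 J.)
Convert to SI: m = 169.779 kg, PE = 362669 J
h = PE/(mg) = 362669/(169.779·11.9) = 179.5 m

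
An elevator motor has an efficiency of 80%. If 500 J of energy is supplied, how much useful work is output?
W_out = η·W_in = 0.8·500 = 400.0 J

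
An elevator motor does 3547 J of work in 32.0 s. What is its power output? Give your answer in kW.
P = W/t = 3547.0/32.0 = 110.844 W = 0.1108 kW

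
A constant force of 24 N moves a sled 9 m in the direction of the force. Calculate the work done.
W = F·d = (24)(9) = 216.0 J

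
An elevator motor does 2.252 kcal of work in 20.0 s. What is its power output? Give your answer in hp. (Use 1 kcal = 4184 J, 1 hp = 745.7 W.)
Convert to SI: W = 9422.37 J, t = 20.0 s
P = W/t = 9422.37/20.0 = 471.118 W = 0.6318 hp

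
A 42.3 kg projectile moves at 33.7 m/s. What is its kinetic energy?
KE = ½mv² = ½(42.3)(33.7)² = 24020 J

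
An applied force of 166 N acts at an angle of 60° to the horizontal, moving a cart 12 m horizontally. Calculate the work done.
W = F·d·cosθ = (166)(12)cos(60°) = 996.0 J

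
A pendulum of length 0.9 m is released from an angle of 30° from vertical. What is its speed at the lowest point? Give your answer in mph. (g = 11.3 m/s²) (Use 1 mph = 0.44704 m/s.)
h = L(1 − cosθ) = 0.9(1 − cos30°) = 0.120577 m
v = √(2gh) = √(2·11.3·0.120577) = 1.65077 m/s = 3.693 mph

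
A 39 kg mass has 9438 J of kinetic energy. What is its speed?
v = √(2·KE/m) = √(2·9438/39) = 22.0 m/s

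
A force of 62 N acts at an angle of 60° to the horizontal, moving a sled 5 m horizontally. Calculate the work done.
W = F·d·cosθ = (62)(5)cos(60°) = 155.0 J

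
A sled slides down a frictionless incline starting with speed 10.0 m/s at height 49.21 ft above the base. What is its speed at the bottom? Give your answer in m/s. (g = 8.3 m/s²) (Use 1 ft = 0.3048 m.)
Convert to SI: v₀ = 10.0 m/s, h = 14.9992 m
½mv₀² + mgh = ½mv² ⇒ v = √(v₀² + 2gh) = √(10.0² + 2·8.3·14.9992) = 18.68 m/s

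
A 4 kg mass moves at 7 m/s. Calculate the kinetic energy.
KE = ½mv² = ½(4)(7)² = 98.0 J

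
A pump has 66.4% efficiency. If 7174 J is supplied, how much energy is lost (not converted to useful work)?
W_lost = W_in(1 − η) = 7174·(1 − 0.664) = 2410 J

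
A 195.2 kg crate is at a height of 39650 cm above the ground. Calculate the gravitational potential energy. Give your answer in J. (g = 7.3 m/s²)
Convert to SI: m = 195.2 kg, h = 396.5 m
PE = mgh = (195.2)(7.3)(396.5) = 565000 J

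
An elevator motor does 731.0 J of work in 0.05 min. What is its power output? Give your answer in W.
Convert to SI: W = 731.0 J, t = 3.0 s
P = W/t = 731.0/3.0 = 243.7 W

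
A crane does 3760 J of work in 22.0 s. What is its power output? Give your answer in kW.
P = W/t = 3760.0/22.0 = 170.909 W = 0.1709 kW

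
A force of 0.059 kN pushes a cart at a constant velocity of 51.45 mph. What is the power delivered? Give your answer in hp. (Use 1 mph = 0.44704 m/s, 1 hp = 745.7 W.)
Convert to SI: F = 59.0 N, v = 23.0002 m/s
P = Fv = (59.0)(23.0002) = 1357.01 W = 1.82 hp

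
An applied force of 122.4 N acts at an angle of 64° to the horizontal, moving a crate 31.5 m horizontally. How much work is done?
W = F·d·cosθ = (122.4)(31.5)cos(64°) = 1690 J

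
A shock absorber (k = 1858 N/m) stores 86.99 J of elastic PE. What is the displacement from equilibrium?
x = √(2·PE/k) = √(2·86.99/1858) = 0.306 m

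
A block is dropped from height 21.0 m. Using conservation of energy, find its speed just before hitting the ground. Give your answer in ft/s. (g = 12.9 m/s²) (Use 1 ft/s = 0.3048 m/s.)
mgh = ½mv² ⇒ v = √(2gh) = √(2·12.9·21.0) = 23.2766 m/s = 76.37 ft/s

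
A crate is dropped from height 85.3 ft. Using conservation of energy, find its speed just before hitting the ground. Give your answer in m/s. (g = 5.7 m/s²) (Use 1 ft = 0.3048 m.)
Convert to SI: h = 25.9994 m
mgh = ½mv² ⇒ v = √(2gh) = √(2·5.7·25.9994) = 17.22 m/s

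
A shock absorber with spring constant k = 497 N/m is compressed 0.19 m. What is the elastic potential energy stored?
PE = ½kx² = ½(497)(0.19)² = 8.971 J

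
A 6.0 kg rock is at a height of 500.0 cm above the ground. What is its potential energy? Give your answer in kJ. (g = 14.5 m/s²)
Convert to SI: m = 6.0 kg, h = 5.0 m
PE = mgh = (6.0)(14.5)(5.0) = 435.0 J = 0.435 kJ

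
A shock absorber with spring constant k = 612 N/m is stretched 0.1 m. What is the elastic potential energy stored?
PE = ½kx² = ½(612)(0.1)² = 3.06 J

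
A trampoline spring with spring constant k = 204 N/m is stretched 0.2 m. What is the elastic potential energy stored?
PE = ½kx² = ½(204)(0.2)² = 4.08 J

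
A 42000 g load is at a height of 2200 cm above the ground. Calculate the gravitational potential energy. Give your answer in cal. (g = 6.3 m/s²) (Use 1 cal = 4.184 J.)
Convert to SI: m = 42.0 kg, h = 22.0 m
PE = mgh = (42.0)(6.3)(22.0) = 5821.2 J = 1391 cal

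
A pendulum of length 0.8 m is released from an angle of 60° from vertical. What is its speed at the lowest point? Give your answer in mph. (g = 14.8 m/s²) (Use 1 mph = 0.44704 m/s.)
h = L(1 − cosθ) = 0.8(1 − cos60°) = 0.4 m
v = √(2gh) = √(2·14.8·0.4) = 3.44093 m/s = 7.697 mph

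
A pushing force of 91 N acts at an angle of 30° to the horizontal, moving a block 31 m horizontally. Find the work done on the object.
W = F·d·cosθ = (91)(31)cos(30°) = 2443 J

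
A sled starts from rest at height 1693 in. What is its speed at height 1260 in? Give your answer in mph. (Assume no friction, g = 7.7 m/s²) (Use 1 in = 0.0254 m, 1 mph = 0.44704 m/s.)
Convert to SI: h₁−h₂ = 10.9982 m
mgh₁ = mgh₂ + ½mv² ⇒ v = √(2g(h₁−h₂)) = √(2·7.7·10.9982) = 13.0143 m/s = 29.11 mph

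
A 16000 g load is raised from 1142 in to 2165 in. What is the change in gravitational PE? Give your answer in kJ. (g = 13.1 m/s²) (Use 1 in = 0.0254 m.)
Convert to SI: m = 16.0 kg, Δh = 25.9842 m
ΔPE = mgΔh = (16.0)(13.1)(25.9842) = 5446.29 J = 5.446 kJ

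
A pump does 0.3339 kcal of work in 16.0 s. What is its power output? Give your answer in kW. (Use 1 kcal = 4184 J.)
Convert to SI: W = 1397.04 J, t = 16.0 s
P = W/t = 1397.04/16.0 = 87.3149 W = 0.08731 kW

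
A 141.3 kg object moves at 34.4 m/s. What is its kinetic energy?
KE = ½mv² = ½(141.3)(34.4)² = 83600 J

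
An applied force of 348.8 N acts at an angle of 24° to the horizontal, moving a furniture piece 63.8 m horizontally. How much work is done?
W = F·d·cosθ = (348.8)(63.8)cos(24°) = 20330 J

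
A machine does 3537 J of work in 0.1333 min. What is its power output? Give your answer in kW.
Convert to SI: W = 3537.0 J, t = 7.998 s
P = W/t = 3537.0/7.998 = 442.236 W = 0.4422 kW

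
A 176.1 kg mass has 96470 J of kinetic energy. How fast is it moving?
v = √(2·KE/m) = √(2·96470/176.1) = 33.1 m/s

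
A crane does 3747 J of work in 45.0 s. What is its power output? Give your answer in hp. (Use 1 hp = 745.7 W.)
P = W/t = 3747.0/45.0 = 83.2667 W = 0.1117 hp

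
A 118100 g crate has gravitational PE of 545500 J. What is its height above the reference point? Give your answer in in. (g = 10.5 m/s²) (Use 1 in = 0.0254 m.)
Convert to SI: m = 118.1 kg, PE = 545500 J
h = PE/(mg) = 545500/(118.1·10.5) = 439.902 m = 17320 in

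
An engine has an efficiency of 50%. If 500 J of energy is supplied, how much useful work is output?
W_out = η·W_in = 0.5·500 = 250.0 J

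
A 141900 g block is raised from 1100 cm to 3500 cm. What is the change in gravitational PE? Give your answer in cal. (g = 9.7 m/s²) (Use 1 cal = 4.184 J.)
Convert to SI: m = 141.9 kg, Δh = 24.0 m
ΔPE = mgΔh = (141.9)(9.7)(24.0) = 33034.3 J = 7895 cal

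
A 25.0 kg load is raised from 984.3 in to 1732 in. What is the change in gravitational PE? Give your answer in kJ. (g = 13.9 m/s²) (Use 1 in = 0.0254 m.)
Convert to SI: m = 25.0 kg, Δh = 18.9916 m
ΔPE = mgΔh = (25.0)(13.9)(18.9916) = 6599.57 J = 6.6 kJ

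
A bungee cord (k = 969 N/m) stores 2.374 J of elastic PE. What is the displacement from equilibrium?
x = √(2·PE/k) = √(2·2.374/969) = 0.07 m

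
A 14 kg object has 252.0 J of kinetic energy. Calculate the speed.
v = √(2·KE/m) = √(2·252.0/14) = 6.0 m/s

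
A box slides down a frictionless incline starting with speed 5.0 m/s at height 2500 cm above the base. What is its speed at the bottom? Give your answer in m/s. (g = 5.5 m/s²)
Convert to SI: v₀ = 5.0 m/s, h = 25.0 m
½mv₀² + mgh = ½mv² ⇒ v = √(v₀² + 2gh) = √(5.0² + 2·5.5·25.0) = 17.32 m/s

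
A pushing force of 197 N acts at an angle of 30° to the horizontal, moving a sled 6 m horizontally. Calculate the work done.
W = F·d·cosθ = (197)(6)cos(30°) = 1024 J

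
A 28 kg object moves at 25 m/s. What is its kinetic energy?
KE = ½mv² = ½(28)(25)² = 8750.0 J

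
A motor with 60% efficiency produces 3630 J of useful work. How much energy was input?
W_in = W_out/η = 3630/0.6 = 6050 J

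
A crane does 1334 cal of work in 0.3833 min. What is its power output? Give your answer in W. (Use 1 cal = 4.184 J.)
Convert to SI: W = 5581.46 J, t = 22.998 s
P = W/t = 5581.46/22.998 = 242.7 W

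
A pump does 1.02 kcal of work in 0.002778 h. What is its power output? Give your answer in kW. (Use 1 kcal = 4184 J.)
Convert to SI: W = 4267.68 J, t = 10.0008 s
P = W/t = 4267.68/10.0008 = 426.734 W = 0.4267 kW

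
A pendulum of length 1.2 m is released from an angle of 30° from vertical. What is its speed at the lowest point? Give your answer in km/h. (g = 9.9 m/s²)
h = L(1 − cosθ) = 1.2(1 − cos30°) = 0.16077 m
v = √(2gh) = √(2·9.9·0.16077) = 1.78416 m/s = 6.423 km/h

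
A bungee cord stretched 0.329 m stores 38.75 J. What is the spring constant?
k = 2·PE/x² = 2·38.75/(0.329)² = 716.0 N/m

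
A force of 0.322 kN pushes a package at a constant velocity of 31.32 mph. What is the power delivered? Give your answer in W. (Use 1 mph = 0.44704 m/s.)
Convert to SI: F = 322.0 N, v = 14.0013 m/s
P = Fv = (322.0)(14.0013) = 4508 W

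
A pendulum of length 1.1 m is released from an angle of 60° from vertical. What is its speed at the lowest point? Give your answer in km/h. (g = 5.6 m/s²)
h = L(1 − cosθ) = 1.1(1 − cos60°) = 0.55 m
v = √(2gh) = √(2·5.6·0.55) = 2.48193 m/s = 8.935 km/h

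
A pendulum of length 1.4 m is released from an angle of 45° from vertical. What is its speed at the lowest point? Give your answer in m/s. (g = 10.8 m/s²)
h = L(1 − cosθ) = 1.4(1 − cos45°) = 0.410051 m
v = √(2gh) = √(2·10.8·0.410051) = 2.976 m/s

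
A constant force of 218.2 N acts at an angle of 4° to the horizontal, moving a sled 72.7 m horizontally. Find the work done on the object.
W = F·d·cosθ = (218.2)(72.7)cos(4°) = 15820 J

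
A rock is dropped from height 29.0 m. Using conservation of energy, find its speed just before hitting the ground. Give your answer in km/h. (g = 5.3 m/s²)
mgh = ½mv² ⇒ v = √(2gh) = √(2·5.3·29.0) = 17.5328 m/s = 63.12 km/h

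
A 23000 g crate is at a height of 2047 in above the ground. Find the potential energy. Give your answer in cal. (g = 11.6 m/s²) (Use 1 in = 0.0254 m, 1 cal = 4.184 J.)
Convert to SI: m = 23.0 kg, h = 51.9938 m
PE = mgh = (23.0)(11.6)(51.9938) = 13871.9 J = 3315 cal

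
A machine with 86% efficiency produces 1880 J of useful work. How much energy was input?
W_in = W_out/η = 1880/0.86 = 2186 J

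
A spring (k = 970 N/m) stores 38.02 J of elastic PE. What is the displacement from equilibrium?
x = √(2·PE/k) = √(2·38.02/970) = 0.28 m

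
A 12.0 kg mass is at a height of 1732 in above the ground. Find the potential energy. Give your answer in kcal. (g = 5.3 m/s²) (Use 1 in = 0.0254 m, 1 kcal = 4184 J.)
Convert to SI: m = 12.0 kg, h = 43.9928 m
PE = mgh = (12.0)(5.3)(43.9928) = 2797.94 J = 0.6687 kcal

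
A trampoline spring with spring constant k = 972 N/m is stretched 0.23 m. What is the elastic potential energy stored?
PE = ½kx² = ½(972)(0.23)² = 25.71 J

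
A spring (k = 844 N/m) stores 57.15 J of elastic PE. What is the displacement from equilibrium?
x = √(2·PE/k) = √(2·57.15/844) = 0.368 m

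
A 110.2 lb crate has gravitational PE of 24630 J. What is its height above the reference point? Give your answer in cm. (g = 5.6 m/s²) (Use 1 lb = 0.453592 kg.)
Convert to SI: m = 49.9858 kg, PE = 24630.0 J
h = PE/(mg) = 24630.0/(49.9858·5.6) = 87.9892 m = 8799 cm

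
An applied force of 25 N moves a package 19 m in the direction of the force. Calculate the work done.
W = F·d = (25)(19) = 475.0 J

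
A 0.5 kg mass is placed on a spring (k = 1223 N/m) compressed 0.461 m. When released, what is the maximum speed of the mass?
½kx² = ½mv² ⇒ v = x√(k/m) = (0.461)√(1223/0.5) = 22.8 m/s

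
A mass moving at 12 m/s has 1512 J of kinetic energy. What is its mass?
m = 2·KE/v² = 2·1512/(12)² = 21.0 kg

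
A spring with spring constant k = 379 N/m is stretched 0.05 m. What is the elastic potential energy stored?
PE = ½kx² = ½(379)(0.05)² = 0.4738 J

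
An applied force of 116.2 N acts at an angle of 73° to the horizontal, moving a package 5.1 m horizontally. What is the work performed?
W = F·d·cosθ = (116.2)(5.1)cos(73°) = 173.3 J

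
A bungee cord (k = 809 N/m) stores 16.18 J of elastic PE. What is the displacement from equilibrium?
x = √(2·PE/k) = √(2·16.18/809) = 0.2 m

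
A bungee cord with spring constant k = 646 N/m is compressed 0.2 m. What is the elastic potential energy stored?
PE = ½kx² = ½(646)(0.2)² = 12.92 J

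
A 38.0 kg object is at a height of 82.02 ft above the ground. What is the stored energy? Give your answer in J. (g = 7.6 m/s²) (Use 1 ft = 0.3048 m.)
Convert to SI: m = 38.0 kg, h = 24.9997 m
PE = mgh = (38.0)(7.6)(24.9997) = 7220 J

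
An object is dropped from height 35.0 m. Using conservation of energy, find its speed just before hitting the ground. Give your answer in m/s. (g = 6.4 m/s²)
mgh = ½mv² ⇒ v = √(2gh) = √(2·6.4·35.0) = 21.17 m/s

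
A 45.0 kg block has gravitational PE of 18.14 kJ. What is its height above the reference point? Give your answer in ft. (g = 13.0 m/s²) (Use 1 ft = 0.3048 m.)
Convert to SI: m = 45.0 kg, PE = 18140.0 J
h = PE/(mg) = 18140.0/(45.0·13.0) = 31.0085 m = 101.7 ft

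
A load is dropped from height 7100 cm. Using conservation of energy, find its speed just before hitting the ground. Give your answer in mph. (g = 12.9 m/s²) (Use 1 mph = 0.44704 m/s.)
Convert to SI: h = 71.0 m
mgh = ½mv² ⇒ v = √(2gh) = √(2·12.9·71.0) = 42.7995 m/s = 95.74 mph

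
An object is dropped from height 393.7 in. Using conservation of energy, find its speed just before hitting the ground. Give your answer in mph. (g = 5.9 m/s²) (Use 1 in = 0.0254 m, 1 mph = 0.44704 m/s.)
Convert to SI: h = 9.99998 m
mgh = ½mv² ⇒ v = √(2gh) = √(2·5.9·9.99998) = 10.8628 m/s = 24.3 mph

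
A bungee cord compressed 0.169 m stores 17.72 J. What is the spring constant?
k = 2·PE/x² = 2·17.72/(0.169)² = 1241 N/m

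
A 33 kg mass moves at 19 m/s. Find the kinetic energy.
KE = ½mv² = ½(33)(19)² = 5956.5 J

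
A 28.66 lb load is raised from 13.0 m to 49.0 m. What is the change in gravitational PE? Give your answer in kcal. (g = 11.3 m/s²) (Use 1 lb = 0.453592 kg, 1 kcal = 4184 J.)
Convert to SI: m = 12.9999 kg, Δh = 36.0 m
ΔPE = mgΔh = (12.9999)(11.3)(36.0) = 5288.38 J = 1.264 kcal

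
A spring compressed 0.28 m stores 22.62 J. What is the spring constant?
k = 2·PE/x² = 2·22.62/(0.28)² = 577.0 N/m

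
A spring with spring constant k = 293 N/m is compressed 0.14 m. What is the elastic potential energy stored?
PE = ½kx² = ½(293)(0.14)² = 2.871 J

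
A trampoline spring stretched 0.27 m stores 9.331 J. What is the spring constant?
k = 2·PE/x² = 2·9.331/(0.27)² = 256.0 N/m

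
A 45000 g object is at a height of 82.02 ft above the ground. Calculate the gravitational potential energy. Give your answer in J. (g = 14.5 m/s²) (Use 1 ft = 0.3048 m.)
Convert to SI: m = 45.0 kg, h = 24.9997 m
PE = mgh = (45.0)(14.5)(24.9997) = 16310 J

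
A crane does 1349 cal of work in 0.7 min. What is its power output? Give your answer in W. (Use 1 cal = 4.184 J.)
Convert to SI: W = 5644.22 J, t = 42.0 s
P = W/t = 5644.22/42.0 = 134.4 W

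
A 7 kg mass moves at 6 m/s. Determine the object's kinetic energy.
KE = ½mv² = ½(7)(6)² = 126.0 J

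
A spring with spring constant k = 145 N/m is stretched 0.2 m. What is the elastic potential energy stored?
PE = ½kx² = ½(145)(0.2)² = 2.9 J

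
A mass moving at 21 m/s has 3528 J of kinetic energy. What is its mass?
m = 2·KE/v² = 2·3528/(21)² = 16.0 kg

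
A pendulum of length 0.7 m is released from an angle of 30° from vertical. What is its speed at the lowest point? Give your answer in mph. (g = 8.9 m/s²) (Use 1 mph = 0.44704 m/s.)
h = L(1 − cosθ) = 0.7(1 − cos30°) = 0.0937822 m
v = √(2gh) = √(2·8.9·0.0937822) = 1.29202 m/s = 2.89 mph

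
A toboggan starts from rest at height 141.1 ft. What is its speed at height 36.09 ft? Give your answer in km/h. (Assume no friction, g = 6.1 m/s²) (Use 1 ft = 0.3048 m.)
Convert to SI: h₁−h₂ = 32.007 m
mgh₁ = mgh₂ + ½mv² ⇒ v = √(2g(h₁−h₂)) = √(2·6.1·32.007) = 19.7607 m/s = 71.14 km/h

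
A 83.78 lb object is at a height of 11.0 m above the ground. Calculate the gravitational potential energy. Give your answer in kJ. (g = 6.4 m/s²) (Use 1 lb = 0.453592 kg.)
Convert to SI: m = 38.0019 kg, h = 11.0 m
PE = mgh = (38.0019)(6.4)(11.0) = 2675.34 J = 2.675 kJ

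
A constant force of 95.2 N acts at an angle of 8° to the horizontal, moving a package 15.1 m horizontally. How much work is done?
W = F·d·cosθ = (95.2)(15.1)cos(8°) = 1424 J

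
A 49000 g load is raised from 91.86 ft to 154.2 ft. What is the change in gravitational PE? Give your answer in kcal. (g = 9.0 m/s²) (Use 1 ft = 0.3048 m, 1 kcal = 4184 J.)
Convert to SI: m = 49.0 kg, Δh = 19.0012 m
ΔPE = mgΔh = (49.0)(9.0)(19.0012) = 8379.54 J = 2.003 kcal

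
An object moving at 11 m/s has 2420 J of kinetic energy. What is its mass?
m = 2·KE/v² = 2·2420/(11)² = 40.0 kg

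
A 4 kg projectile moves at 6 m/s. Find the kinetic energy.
KE = ½mv² = ½(4)(6)² = 72.0 J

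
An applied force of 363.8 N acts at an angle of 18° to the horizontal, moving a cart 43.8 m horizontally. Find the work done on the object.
W = F·d·cosθ = (363.8)(43.8)cos(18°) = 15150 J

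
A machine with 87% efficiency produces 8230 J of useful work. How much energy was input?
W_in = W_out/η = 8230/0.87 = 9460 J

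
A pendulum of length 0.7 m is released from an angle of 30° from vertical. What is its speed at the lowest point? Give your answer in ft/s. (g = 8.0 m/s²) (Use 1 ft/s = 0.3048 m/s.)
h = L(1 − cosθ) = 0.7(1 − cos30°) = 0.0937822 m
v = √(2gh) = √(2·8.0·0.0937822) = 1.22496 m/s = 4.019 ft/s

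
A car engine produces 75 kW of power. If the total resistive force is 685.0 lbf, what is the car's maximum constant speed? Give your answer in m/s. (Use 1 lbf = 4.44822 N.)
Convert to SI: F = 3047.03 N
P = Fv ⇒ v = P/F = 75000 W/3047.03 N = 24.61 m/s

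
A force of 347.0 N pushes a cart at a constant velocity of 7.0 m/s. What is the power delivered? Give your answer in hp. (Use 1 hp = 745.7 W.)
P = Fv = (347.0)(7.0) = 2429.0 W = 3.257 hp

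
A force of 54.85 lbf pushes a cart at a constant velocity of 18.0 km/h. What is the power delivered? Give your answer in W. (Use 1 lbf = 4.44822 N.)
Convert to SI: F = 243.985 N, v = 5.0 m/s
P = Fv = (243.985)(5.0) = 1220 W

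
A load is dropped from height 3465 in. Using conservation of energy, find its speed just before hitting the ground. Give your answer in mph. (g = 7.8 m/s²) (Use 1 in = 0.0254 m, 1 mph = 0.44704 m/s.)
Convert to SI: h = 88.011 m
mgh = ½mv² ⇒ v = √(2gh) = √(2·7.8·88.011) = 37.0536 m/s = 82.89 mph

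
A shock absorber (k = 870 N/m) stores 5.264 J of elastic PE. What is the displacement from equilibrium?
x = √(2·PE/k) = √(2·5.264/870) = 0.11 m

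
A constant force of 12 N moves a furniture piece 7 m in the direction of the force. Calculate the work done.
W = F·d = (12)(7) = 84.0 J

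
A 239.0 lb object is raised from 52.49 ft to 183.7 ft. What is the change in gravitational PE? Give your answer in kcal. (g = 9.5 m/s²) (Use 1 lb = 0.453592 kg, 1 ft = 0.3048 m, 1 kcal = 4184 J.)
Convert to SI: m = 108.408 kg, Δh = 39.9928 m
ΔPE = mgΔh = (108.408)(9.5)(39.9928) = 41187.8 J = 9.844 kcal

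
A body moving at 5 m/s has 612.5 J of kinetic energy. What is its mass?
m = 2·KE/v² = 2·612.5/(5)² = 49.0 kg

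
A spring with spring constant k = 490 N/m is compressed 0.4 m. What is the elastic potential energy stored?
PE = ½kx² = ½(490)(0.4)² = 39.2 J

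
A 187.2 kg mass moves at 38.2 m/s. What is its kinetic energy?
KE = ½mv² = ½(187.2)(38.2)² = 136600 J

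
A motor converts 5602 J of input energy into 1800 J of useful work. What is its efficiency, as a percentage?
η = W_out/W_in = 1800/5602 = 32.13%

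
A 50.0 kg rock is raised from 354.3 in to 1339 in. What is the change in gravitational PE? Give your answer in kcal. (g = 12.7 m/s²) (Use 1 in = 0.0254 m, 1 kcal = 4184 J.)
Convert to SI: m = 50.0 kg, Δh = 25.0114 m
ΔPE = mgΔh = (50.0)(12.7)(25.0114) = 15882.2 J = 3.796 kcal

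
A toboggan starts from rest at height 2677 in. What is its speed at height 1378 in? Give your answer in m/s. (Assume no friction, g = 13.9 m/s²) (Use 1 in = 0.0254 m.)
Convert to SI: h₁−h₂ = 32.9946 m
mgh₁ = mgh₂ + ½mv² ⇒ v = √(2g(h₁−h₂)) = √(2·13.9·32.9946) = 30.29 m/s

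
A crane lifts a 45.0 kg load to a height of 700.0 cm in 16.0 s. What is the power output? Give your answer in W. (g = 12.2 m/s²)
Convert to SI: m = 45.0 kg, h = 7.0 m, t = 16.0 s
P = mgh/t = (45.0)(12.2)(7.0)/16.0 = 240.2 W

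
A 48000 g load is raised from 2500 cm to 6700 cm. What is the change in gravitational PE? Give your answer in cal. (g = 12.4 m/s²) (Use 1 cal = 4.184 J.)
Convert to SI: m = 48.0 kg, Δh = 42.0 m
ΔPE = mgΔh = (48.0)(12.4)(42.0) = 24998.4 J = 5975 cal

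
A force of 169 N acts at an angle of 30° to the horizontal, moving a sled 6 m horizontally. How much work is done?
W = F·d·cosθ = (169)(6)cos(30°) = 878.1 J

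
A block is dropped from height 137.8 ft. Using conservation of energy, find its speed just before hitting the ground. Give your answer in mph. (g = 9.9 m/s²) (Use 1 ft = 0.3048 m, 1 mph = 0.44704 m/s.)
Convert to SI: h = 42.0014 m
mgh = ½mv² ⇒ v = √(2gh) = √(2·9.9·42.0014) = 28.838 m/s = 64.51 mph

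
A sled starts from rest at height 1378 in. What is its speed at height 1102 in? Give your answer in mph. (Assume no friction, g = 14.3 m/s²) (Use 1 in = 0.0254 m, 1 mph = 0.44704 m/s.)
Convert to SI: h₁−h₂ = 7.0104 m
mgh₁ = mgh₂ + ½mv² ⇒ v = √(2g(h₁−h₂)) = √(2·14.3·7.0104) = 14.1597 m/s = 31.67 mph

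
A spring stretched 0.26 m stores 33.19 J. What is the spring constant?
k = 2·PE/x² = 2·33.19/(0.26)² = 982.0 N/m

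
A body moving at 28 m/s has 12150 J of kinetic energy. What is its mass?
m = 2·KE/v² = 2·12150/(28)² = 30.99 kg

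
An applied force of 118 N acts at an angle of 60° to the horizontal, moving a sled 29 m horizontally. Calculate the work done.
W = F·d·cosθ = (118)(29)cos(60°) = 1711 J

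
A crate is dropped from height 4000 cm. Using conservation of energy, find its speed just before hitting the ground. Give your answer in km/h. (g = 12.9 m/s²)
Convert to SI: h = 40.0 m
mgh = ½mv² ⇒ v = √(2gh) = √(2·12.9·40.0) = 32.1248 m/s = 115.6 km/h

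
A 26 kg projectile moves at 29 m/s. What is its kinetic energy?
KE = ½mv² = ½(26)(29)² = 10933.0 J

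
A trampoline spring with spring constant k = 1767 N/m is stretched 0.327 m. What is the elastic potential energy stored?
PE = ½kx² = ½(1767)(0.327)² = 94.47 J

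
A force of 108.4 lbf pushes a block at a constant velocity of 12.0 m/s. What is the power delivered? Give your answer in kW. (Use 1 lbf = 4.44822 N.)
Convert to SI: F = 482.187 N, v = 12.0 m/s
P = Fv = (482.187)(12.0) = 5786.24 W = 5.786 kW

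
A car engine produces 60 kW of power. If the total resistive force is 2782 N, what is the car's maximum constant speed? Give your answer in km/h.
P = Fv ⇒ v = P/F = 60000 W/2782.0 N = 21.5672 m/s = 77.64 km/h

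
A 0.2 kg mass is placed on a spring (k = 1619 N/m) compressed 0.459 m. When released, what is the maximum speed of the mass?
½kx² = ½mv² ⇒ v = x√(k/m) = (0.459)√(1619/0.2) = 41.3 m/s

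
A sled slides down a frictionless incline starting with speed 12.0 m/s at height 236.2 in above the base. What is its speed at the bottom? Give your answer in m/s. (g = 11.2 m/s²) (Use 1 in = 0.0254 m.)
Convert to SI: v₀ = 12.0 m/s, h = 5.99948 m
½mv₀² + mgh = ½mv² ⇒ v = √(v₀² + 2gh) = √(12.0² + 2·11.2·5.99948) = 16.68 m/s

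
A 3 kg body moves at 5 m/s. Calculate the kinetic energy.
KE = ½mv² = ½(3)(5)² = 37.5 J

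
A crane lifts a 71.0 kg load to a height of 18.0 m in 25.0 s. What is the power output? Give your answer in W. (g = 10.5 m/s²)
P = mgh/t = (71.0)(10.5)(18.0)/25.0 = 536.8 W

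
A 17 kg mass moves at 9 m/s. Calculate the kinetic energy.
KE = ½mv² = ½(17)(9)² = 688.5 J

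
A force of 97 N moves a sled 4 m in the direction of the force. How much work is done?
W = F·d = (97)(4) = 388.0 J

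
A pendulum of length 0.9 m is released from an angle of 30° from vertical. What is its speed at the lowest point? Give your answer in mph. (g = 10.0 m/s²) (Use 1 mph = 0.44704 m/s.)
h = L(1 − cosθ) = 0.9(1 − cos30°) = 0.120577 m
v = √(2gh) = √(2·10.0·0.120577) = 1.55291 m/s = 3.474 mph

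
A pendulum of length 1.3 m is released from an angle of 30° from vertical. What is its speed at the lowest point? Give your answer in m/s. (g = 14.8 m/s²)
h = L(1 − cosθ) = 1.3(1 − cos30°) = 0.174167 m
v = √(2gh) = √(2·14.8·0.174167) = 2.271 m/s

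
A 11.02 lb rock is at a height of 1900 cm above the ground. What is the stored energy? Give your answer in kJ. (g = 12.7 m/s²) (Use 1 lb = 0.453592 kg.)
Convert to SI: m = 4.99858 kg, h = 19.0 m
PE = mgh = (4.99858)(12.7)(19.0) = 1206.16 J = 1.206 kJ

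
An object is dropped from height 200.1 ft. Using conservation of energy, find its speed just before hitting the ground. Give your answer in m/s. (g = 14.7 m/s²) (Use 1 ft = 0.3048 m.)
Convert to SI: h = 60.9905 m
mgh = ½mv² ⇒ v = √(2gh) = √(2·14.7·60.9905) = 42.35 m/s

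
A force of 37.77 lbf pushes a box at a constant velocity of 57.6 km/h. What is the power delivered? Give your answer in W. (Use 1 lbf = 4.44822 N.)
Convert to SI: F = 168.009 N, v = 16.0 m/s
P = Fv = (168.009)(16.0) = 2688 W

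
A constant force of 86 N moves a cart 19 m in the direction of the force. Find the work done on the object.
W = F·d = (86)(19) = 1634 J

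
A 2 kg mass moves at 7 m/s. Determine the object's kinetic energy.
KE = ½mv² = ½(2)(7)² = 49.0 J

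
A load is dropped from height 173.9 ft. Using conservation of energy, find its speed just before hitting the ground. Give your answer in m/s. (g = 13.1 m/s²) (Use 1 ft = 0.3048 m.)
Convert to SI: h = 53.0047 m
mgh = ½mv² ⇒ v = √(2gh) = √(2·13.1·53.0047) = 37.27 m/s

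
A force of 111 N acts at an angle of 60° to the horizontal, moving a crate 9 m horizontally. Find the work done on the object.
W = F·d·cosθ = (111)(9)cos(60°) = 499.5 J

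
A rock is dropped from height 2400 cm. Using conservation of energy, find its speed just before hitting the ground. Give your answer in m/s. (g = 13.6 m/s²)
Convert to SI: h = 24.0 m
mgh = ½mv² ⇒ v = √(2gh) = √(2·13.6·24.0) = 25.55 m/s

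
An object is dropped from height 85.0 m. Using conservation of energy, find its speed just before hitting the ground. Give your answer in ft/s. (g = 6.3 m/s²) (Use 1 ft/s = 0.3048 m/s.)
mgh = ½mv² ⇒ v = √(2gh) = √(2·6.3·85.0) = 32.7261 m/s = 107.4 ft/s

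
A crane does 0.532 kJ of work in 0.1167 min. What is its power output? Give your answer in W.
Convert to SI: W = 532.0 J, t = 7.002 s
P = W/t = 532.0/7.002 = 75.98 W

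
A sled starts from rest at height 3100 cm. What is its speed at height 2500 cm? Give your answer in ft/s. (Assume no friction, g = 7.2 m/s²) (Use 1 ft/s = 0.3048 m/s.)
Convert to SI: h₁−h₂ = 6.0 m
mgh₁ = mgh₂ + ½mv² ⇒ v = √(2g(h₁−h₂)) = √(2·7.2·6.0) = 9.29516 m/s = 30.5 ft/s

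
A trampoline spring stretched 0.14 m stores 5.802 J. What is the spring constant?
k = 2·PE/x² = 2·5.802/(0.14)² = 592.0 N/m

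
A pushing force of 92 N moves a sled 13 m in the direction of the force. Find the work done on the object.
W = F·d = (92)(13) = 1196 J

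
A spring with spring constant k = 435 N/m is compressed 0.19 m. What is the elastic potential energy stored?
PE = ½kx² = ½(435)(0.19)² = 7.852 J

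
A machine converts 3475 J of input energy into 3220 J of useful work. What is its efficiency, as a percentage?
η = W_out/W_in = 3220/3475 = 92.66%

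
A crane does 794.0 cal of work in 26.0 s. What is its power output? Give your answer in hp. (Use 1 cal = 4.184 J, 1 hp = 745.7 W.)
Convert to SI: W = 3322.1 J, t = 26.0 s
P = W/t = 3322.1/26.0 = 127.773 W = 0.1713 hp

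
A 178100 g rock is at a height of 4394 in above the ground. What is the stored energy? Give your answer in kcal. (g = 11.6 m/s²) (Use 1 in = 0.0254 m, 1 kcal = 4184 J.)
Convert to SI: m = 178.1 kg, h = 111.608 m
PE = mgh = (178.1)(11.6)(111.608) = 230577 J = 55.11 kcal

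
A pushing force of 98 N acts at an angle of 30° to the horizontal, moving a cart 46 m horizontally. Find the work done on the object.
W = F·d·cosθ = (98)(46)cos(30°) = 3904 J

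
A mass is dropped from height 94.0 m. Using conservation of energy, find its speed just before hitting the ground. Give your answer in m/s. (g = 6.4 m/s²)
mgh = ½mv² ⇒ v = √(2gh) = √(2·6.4·94.0) = 34.69 m/s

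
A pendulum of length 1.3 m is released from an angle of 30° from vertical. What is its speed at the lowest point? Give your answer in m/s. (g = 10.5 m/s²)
h = L(1 − cosθ) = 1.3(1 − cos30°) = 0.174167 m
v = √(2gh) = √(2·10.5·0.174167) = 1.912 m/s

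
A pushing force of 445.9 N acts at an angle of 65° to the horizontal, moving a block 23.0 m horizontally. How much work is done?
W = F·d·cosθ = (445.9)(23.0)cos(65°) = 4334 J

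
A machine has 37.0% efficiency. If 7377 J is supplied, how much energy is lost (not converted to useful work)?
W_lost = W_in(1 − η) = 7377·(1 − 0.37) = 4648 J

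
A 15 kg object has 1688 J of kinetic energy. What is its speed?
v = √(2·KE/m) = √(2·1688/15) = 15.0 m/s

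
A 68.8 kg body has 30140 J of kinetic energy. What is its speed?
v = √(2·KE/m) = √(2·30140/68.8) = 29.6 m/s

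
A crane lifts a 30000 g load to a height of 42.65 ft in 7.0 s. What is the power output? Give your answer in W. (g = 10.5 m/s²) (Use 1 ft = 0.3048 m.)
Convert to SI: m = 30.0 kg, h = 12.9997 m, t = 7.0 s
P = mgh/t = (30.0)(10.5)(12.9997)/7.0 = 585.0 W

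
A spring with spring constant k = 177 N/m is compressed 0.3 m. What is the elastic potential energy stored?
PE = ½kx² = ½(177)(0.3)² = 7.965 J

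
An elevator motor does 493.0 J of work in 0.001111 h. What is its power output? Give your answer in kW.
Convert to SI: W = 493.0 J, t = 3.9996 s
P = W/t = 493.0/3.9996 = 123.262 W = 0.1233 kW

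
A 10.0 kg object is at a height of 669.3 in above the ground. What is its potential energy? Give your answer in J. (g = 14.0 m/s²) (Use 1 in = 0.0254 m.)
Convert to SI: m = 10.0 kg, h = 17.0002 m
PE = mgh = (10.0)(14.0)(17.0002) = 2380 J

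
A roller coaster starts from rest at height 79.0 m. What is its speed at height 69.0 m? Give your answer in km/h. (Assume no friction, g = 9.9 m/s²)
mgh₁ = mgh₂ + ½mv² ⇒ v = √(2g(h₁−h₂)) = √(2·9.9·10.0) = 14.0712 m/s = 50.66 km/h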